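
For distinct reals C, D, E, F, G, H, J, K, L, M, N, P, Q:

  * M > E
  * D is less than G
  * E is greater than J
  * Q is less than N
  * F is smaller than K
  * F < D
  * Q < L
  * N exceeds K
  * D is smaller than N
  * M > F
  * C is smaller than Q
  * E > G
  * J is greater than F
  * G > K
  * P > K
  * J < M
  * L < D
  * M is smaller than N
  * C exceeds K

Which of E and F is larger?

F < K and K < C give F < C.
With C < Q: F < K < C < Q.
With Q < L: F < K < C < Q < L.
Then L < D extends the chain to D.
With D < G: F < K < C < Q < L < D < G.
With G < E: F < K < C < Q < L < D < G < E.
So F < E; E is the larger of the two.

E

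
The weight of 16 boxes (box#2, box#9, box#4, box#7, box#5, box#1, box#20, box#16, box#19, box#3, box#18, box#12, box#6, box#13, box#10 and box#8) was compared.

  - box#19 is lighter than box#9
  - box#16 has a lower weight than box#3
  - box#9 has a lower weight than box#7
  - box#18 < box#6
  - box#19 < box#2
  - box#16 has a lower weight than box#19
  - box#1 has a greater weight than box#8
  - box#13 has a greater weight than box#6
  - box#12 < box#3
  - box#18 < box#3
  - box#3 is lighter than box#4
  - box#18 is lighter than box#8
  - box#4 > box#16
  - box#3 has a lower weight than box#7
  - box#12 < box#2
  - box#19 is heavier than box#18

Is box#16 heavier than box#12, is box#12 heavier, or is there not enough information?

undetermined

Following every chain through box#12: above box#12 we get box#3, box#2, box#7, box#4.
box#16 is not reached, and no chain runs the other way from box#16 to box#12.
So the given relations leave the order of box#12 and box#16 undetermined.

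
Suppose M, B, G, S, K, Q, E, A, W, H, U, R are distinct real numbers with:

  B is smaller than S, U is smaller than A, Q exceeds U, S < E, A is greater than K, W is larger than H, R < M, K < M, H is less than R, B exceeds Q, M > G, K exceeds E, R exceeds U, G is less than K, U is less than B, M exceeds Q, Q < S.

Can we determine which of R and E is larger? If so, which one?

Following every chain through R: above R we get M; below R we get U, H.
E is not reached, and no chain runs the other way from E to R.
So the given relations leave the order of R and E undetermined.

undetermined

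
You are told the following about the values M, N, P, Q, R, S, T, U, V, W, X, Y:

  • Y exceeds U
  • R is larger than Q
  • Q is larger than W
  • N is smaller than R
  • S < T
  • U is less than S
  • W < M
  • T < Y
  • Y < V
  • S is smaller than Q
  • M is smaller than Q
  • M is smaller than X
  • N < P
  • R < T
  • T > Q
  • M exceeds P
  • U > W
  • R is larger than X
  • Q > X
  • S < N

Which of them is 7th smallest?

Chaining the given pairs: W < U < S < N < P < M < X < Q < R < T < Y < V.
Counting 7 from the smallest end gives X.

X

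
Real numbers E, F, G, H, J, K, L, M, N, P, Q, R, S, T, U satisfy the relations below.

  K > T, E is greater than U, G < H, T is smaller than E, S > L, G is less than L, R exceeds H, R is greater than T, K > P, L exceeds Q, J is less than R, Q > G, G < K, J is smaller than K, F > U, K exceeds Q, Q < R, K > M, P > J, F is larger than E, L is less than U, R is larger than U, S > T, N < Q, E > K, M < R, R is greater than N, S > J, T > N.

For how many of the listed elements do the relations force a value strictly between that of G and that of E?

Chaining upward from G reaches: H, Q, L, U, K, S, R, F.
Chaining downward from E reaches: N, J, M, Q, L, U, T, P, K.
Strictly between G and E are those in both lists: Q, L, U, K — 4 elements.

4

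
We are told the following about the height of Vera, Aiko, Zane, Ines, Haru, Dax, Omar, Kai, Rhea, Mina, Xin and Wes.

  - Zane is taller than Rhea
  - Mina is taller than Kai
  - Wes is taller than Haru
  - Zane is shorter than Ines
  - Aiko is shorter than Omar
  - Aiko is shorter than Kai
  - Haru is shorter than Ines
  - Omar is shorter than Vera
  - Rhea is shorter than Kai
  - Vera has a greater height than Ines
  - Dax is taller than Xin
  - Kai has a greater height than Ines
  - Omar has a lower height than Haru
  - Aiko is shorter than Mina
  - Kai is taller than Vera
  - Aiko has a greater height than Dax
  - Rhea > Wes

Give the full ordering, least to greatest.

The consecutive links are each given: Xin < Dax; Dax < Aiko; Aiko < Omar; Omar < Haru; Haru < Wes; Wes < Rhea; Rhea < Zane; Zane < Ines; Ines < Vera; Vera < Kai; Kai < Mina.

Xin < Dax < Aiko < Omar < Haru < Wes < Rhea < Zane < Ines < Vera < Kai < Mina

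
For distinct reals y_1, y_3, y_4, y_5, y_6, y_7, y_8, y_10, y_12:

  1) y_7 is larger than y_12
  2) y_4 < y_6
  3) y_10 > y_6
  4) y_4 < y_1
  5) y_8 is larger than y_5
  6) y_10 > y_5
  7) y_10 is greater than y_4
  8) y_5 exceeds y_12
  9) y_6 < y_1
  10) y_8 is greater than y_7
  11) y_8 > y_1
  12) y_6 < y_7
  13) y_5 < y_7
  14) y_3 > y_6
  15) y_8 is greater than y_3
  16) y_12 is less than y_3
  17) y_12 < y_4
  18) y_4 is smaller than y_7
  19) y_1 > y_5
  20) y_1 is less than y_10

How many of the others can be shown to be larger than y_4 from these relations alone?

Directly above y_4: y_6, y_7, y_1, y_10.
One step further: y_3, y_8 (6 so far).
No other element is forced above y_4 by the given relations, so the count is 6.

6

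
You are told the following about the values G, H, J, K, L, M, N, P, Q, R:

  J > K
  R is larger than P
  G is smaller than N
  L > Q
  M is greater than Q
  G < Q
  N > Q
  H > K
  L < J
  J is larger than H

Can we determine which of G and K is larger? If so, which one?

undetermined

Following every chain through G: above G we get Q, N, M, L, J.
K is not reached, and no chain runs the other way from K to G.
So the given relations leave the order of G and K undetermined.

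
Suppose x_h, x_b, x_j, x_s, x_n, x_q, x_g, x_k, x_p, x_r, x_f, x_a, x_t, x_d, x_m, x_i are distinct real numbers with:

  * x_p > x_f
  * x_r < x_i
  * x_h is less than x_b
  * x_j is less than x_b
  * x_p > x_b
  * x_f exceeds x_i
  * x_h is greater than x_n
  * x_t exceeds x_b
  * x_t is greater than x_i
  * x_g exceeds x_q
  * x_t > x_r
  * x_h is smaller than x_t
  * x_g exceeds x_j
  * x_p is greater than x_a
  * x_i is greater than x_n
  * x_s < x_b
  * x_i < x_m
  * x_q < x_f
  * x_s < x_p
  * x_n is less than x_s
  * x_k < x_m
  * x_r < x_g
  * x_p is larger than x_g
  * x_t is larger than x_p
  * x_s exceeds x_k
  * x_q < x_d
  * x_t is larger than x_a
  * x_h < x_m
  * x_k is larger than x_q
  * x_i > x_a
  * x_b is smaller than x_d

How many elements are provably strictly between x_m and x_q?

1

Chaining upward from x_q reaches: x_k, x_s, x_g, x_b, x_f, x_d, x_p, x_t.
Chaining downward from x_m reaches: x_a, x_n, x_h, x_r, x_k, x_i.
Strictly between x_q and x_m are those in both lists: x_k — 1 element.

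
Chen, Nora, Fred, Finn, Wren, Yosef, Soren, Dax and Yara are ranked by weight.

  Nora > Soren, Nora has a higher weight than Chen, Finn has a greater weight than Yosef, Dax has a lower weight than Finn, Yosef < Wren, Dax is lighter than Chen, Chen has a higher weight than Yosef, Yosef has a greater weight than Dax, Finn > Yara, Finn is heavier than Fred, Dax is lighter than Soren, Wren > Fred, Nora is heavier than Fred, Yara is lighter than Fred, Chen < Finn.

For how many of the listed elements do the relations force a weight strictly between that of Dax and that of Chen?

Chaining upward from Dax reaches: Soren, Yosef, Wren, Finn, Nora.
Chaining downward from Chen reaches: Yosef.
Strictly between Dax and Chen are those in both lists: Yosef — 1 element.

1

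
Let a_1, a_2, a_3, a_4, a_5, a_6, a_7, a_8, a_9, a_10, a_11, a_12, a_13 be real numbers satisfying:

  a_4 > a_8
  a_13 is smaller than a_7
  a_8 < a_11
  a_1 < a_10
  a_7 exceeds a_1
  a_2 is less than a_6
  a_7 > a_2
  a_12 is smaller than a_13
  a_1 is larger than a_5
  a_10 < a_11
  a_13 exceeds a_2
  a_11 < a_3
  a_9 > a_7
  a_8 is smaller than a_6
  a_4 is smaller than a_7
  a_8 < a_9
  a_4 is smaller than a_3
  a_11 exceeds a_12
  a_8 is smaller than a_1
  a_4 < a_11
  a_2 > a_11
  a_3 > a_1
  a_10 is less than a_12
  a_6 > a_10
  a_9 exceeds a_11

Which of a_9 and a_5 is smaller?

a_5

The relevant relations are a_5 < a_1; a_1 < a_10; a_10 < a_12; a_12 < a_11; a_11 < a_2; a_2 < a_13; a_13 < a_7; a_7 < a_9.
Together: a_5 < a_1 < a_10 < a_12 < a_11 < a_2 < a_13 < a_7 < a_9.
So a_5 < a_9; a_5 is the smaller of the two.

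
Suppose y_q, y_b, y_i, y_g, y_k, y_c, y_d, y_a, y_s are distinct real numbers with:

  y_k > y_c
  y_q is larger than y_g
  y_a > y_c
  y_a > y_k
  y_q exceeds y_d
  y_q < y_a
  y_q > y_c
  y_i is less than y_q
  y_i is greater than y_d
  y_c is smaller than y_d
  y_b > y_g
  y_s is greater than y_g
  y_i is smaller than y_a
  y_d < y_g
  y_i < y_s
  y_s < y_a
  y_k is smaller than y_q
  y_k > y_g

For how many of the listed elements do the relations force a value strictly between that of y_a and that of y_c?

Chaining upward from y_c reaches: y_d, y_g, y_i, y_k, y_s, y_q, y_b.
Chaining downward from y_a reaches: y_d, y_g, y_i, y_k, y_s, y_q.
Strictly between y_c and y_a are those in both lists: y_d, y_g, y_i, y_k, y_s, y_q — 6 elements.

6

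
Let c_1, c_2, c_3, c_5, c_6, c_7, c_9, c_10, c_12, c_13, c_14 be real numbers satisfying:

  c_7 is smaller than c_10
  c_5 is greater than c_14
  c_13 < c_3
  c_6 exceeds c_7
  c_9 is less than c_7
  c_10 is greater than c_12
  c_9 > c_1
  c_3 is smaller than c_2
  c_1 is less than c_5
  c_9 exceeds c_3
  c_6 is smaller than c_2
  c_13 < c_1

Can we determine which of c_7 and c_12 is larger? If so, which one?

undetermined

Following every chain through c_12: above c_12 we get c_10.
c_7 is not reached, and no chain runs the other way from c_7 to c_12.
So the given relations leave the order of c_12 and c_7 undetermined.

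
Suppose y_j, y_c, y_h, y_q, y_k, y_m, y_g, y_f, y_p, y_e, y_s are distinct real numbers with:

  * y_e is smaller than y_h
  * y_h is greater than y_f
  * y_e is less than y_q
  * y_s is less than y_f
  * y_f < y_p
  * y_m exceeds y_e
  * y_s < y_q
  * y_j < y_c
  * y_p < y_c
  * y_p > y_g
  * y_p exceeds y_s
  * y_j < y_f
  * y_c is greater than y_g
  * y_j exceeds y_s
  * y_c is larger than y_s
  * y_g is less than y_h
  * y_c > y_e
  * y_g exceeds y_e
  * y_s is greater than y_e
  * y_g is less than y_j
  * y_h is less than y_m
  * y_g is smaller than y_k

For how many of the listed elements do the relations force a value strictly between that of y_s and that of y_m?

The relations place y_s below y_m. An element lies strictly between them when it is forced above y_s and also forced below y_m.
Above y_s: {y_q, y_j, y_f, y_h, y_p, y_c}. Below y_m: {y_e, y_g, y_j, y_f, y_h}.
Intersection: {y_j, y_f, y_h} — 3.

3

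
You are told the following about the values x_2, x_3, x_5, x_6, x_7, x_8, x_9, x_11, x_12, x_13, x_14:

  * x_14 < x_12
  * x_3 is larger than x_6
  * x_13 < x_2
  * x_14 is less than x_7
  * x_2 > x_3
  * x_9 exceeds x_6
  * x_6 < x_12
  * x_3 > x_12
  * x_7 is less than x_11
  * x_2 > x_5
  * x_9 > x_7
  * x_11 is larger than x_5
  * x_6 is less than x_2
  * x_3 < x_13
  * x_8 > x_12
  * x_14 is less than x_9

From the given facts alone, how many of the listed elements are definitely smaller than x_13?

4

From x_13 the given relations immediately reach x_3.
From those, x_6, x_12 — 3 in total.
From those, x_14 — 4 in total.
No other element is forced below x_13 by the given relations, so the count is 4.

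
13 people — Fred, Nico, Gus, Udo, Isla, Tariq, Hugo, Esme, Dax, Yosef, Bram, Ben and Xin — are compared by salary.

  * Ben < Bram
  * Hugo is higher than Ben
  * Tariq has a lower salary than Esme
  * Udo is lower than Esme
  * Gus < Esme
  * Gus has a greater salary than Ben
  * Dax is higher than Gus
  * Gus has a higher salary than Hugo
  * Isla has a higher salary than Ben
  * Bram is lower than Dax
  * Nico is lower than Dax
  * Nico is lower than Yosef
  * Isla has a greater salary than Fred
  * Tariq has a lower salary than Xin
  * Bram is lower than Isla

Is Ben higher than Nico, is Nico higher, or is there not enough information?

undetermined

Following every chain through Ben: above Ben we get Hugo, Gus, Bram, Isla, Esme, Dax.
Nico is not reached, and no chain runs the other way from Nico to Ben.
So the given relations leave the order of Ben and Nico undetermined.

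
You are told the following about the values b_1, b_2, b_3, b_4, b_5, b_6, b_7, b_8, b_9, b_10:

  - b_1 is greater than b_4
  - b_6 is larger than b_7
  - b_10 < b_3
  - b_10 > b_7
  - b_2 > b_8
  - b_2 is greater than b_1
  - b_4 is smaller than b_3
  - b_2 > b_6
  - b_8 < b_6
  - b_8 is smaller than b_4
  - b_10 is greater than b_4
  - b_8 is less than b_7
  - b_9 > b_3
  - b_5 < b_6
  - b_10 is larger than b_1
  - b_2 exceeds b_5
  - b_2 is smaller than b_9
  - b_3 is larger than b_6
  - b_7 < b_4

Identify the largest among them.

b_9

Chaining downward from b_9: directly below it, b_3, b_2; then b_5, b_8, b_6, b_4, b_1, b_10; then b_7.
That covers every other element, and nothing is given above b_9, so b_9 is the largest.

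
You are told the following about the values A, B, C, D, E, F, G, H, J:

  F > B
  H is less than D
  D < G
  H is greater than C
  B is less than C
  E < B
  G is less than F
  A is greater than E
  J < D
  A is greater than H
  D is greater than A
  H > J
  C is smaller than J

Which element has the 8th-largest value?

B

Chaining the given pairs: E < B < C < J < H < A < D < G < F.
Counting 8 from the largest end gives B.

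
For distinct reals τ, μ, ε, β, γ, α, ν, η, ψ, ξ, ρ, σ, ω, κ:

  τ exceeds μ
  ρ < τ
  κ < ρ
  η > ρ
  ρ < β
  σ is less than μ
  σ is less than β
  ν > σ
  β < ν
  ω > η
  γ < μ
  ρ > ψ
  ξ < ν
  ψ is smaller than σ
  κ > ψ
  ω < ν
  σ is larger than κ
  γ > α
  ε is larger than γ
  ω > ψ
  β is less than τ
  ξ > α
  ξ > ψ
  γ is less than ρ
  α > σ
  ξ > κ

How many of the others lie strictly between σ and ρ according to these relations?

2

The relations place σ below ρ. An element lies strictly between them when it is forced above σ and also forced below ρ.
Above σ: {α, ξ, γ, η, β, μ, ω, ε, τ, ν}. Below ρ: {ψ, κ, α, γ}.
Intersection: {α, γ} — 2.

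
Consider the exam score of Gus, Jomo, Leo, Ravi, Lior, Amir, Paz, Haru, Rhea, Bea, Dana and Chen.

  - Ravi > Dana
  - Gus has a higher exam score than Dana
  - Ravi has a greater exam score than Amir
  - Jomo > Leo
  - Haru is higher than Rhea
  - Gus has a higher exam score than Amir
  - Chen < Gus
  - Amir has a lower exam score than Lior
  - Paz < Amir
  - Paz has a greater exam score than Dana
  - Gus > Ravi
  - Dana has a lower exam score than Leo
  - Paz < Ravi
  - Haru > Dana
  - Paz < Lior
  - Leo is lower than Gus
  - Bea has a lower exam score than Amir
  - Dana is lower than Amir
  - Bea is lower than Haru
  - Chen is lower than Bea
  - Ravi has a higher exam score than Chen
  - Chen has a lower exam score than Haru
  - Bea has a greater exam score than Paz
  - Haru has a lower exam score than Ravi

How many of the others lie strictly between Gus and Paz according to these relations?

4

The relations place Paz below Gus. An element lies strictly between them when it is forced above Paz and also forced below Gus.
Above Paz: {Bea, Amir, Lior, Haru, Ravi}. Below Gus: {Dana, Chen, Rhea, Bea, Leo, Amir, Haru, Ravi}.
Intersection: {Bea, Amir, Haru, Ravi} — 4.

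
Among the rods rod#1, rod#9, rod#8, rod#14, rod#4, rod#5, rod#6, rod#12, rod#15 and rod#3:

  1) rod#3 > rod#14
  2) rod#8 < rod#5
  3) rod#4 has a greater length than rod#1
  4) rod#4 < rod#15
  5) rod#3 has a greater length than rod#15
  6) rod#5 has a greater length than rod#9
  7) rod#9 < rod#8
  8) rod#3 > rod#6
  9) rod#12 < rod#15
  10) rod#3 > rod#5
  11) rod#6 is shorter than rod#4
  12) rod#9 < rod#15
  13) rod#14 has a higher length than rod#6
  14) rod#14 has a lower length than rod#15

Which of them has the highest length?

rod#9 is not greatest since rod#9 < rod#8; rod#8 is not greatest since rod#8 < rod#5; rod#5 is not greatest since rod#5 < rod#3; rod#1 is not greatest since rod#1 < rod#4; rod#6 is not greatest since rod#6 < rod#3; rod#12 is not greatest since rod#12 < rod#15; rod#4 is not greatest since rod#4 < rod#15; rod#14 is not greatest since rod#14 < rod#3; rod#15 is not greatest since rod#15 < rod#3.
Only rod#3 has nothing above it, so rod#3 is the highest length.

rod#3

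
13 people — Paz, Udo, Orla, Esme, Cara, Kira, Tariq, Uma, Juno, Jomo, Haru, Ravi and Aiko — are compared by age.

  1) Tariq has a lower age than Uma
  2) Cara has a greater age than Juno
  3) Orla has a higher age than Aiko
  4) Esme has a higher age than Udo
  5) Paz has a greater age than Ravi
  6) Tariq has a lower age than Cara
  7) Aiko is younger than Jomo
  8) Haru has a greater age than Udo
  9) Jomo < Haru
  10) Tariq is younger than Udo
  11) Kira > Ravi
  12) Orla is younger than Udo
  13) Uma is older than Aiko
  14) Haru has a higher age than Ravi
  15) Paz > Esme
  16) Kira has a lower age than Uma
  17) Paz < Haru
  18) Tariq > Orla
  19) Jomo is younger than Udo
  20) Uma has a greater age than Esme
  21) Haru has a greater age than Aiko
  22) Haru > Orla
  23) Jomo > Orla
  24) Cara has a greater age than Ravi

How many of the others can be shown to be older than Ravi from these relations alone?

Directly above Ravi: Kira, Cara, Paz, Haru.
One step further: Uma (5 so far).
No other element is forced above Ravi by the given relations, so the count is 5.

5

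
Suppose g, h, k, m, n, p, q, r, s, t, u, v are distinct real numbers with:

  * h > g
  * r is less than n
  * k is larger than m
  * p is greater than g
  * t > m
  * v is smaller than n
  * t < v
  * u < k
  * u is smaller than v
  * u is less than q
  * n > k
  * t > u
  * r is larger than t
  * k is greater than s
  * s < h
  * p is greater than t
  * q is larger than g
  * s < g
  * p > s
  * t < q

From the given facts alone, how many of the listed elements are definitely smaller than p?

Directly below p: s, g, t.
One step further: m, u (5 so far).
Nothing else is reachable below p; 5 in all.

5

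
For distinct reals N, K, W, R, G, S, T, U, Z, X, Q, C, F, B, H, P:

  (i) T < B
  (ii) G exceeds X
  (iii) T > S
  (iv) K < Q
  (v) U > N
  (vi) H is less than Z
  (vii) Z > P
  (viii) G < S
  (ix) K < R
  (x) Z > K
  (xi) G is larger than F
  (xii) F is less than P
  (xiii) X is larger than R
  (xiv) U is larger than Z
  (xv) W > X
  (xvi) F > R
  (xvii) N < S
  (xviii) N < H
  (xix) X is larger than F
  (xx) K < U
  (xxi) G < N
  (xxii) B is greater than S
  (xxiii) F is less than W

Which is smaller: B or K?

K < R and R < F give K < F.
Then F < X extends the chain to X.
With X < G: K < R < F < X < G.
With G < N: K < R < F < X < G < N.
Then N < S extends the chain to S.
Then S < T extends the chain to T.
Then T < B extends the chain to B.
So K < B; K is the smaller of the two.

K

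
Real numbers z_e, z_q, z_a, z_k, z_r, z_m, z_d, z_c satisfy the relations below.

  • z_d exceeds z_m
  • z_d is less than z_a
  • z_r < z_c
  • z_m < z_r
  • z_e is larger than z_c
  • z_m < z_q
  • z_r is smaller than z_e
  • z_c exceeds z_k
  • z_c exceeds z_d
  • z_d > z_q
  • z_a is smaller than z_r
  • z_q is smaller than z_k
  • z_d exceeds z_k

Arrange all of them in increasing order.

Each adjacent pair is fixed by a given relation: z_m < z_q; z_q < z_k; z_k < z_d; z_d < z_a; z_a < z_r; z_r < z_c; z_c < z_e. Chaining them end to end gives the full order.

z_m < z_q < z_k < z_d < z_a < z_r < z_c < z_e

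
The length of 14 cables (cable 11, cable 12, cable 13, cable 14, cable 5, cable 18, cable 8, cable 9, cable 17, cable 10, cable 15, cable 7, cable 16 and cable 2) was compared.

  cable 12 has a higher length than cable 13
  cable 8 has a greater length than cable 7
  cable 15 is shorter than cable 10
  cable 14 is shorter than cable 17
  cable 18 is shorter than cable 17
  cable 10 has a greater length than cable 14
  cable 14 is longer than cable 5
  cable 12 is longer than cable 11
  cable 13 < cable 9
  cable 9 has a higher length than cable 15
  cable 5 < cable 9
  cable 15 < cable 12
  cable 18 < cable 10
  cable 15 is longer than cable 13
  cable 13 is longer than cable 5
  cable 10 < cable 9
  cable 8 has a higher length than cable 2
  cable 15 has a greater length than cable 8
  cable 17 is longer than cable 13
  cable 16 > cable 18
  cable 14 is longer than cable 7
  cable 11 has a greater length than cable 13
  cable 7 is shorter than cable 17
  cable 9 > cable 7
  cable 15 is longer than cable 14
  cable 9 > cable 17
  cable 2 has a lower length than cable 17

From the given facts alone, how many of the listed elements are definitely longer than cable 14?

5

The elements the relations force above cable 14 are cable 17, cable 15, cable 10, cable 12, cable 9 — no chain reaches any other.
That is 5.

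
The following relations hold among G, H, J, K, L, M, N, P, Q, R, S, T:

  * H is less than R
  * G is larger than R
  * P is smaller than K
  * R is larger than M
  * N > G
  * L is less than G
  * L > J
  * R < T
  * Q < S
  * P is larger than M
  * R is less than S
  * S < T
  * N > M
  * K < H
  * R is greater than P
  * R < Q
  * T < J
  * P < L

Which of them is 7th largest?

Q

The consecutive relations fix a unique order: M < P < K < H < R < Q < S < T < J < L < G < N.
Counting 7 from the largest end gives Q.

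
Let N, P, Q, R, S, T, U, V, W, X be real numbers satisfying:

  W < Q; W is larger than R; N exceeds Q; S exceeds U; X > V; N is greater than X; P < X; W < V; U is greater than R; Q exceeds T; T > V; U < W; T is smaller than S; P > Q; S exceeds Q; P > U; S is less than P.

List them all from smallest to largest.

Each adjacent pair is fixed by a given relation: R < U; U < W; W < V; V < T; T < Q; Q < S; S < P; P < X; X < N. Chaining them end to end gives the full order.

R < U < W < V < T < Q < S < P < X < N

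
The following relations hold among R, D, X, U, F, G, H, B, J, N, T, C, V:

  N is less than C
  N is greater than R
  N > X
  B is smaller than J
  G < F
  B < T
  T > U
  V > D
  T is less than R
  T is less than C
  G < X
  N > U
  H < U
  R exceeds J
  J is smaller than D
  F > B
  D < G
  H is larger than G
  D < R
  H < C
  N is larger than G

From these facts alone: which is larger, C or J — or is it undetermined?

C

Chaining the given relations: J < D < G < H < U < T < R < N < C.
So C is larger.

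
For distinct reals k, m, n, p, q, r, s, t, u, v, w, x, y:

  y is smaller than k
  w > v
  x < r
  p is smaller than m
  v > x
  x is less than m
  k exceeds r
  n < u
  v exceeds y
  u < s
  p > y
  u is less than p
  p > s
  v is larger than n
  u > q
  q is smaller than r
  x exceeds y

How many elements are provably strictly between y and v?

Chaining upward from y reaches: x, r, k, p, w, m.
Chaining downward from v reaches: n, x.
Strictly between y and v are those in both lists: x — 1 element.

1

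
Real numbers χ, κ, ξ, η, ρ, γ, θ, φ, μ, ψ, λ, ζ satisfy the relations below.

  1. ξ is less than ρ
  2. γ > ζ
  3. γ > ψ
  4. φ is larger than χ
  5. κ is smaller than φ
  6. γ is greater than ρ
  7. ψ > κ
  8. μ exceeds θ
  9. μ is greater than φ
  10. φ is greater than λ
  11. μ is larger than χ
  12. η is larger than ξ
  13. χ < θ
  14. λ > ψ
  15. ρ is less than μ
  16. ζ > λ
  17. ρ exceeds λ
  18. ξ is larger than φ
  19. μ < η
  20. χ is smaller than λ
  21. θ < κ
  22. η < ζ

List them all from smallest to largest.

The consecutive links are each given: χ < θ; θ < κ; κ < ψ; ψ < λ; λ < φ; φ < ξ; ξ < ρ; ρ < μ; μ < η; η < ζ; ζ < γ.

χ < θ < κ < ψ < λ < φ < ξ < ρ < μ < η < ζ < γ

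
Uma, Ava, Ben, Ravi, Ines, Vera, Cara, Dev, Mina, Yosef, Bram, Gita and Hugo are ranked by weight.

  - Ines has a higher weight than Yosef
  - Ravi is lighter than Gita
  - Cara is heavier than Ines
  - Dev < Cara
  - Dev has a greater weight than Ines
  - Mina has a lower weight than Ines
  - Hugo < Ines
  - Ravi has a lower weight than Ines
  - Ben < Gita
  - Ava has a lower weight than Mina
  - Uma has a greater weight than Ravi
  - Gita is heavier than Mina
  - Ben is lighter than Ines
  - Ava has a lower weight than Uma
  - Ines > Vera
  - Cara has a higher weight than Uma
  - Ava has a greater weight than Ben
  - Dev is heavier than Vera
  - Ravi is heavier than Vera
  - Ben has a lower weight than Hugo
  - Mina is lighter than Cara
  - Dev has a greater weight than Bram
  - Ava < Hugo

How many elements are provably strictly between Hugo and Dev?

1

Chaining upward from Hugo reaches: Ines, Cara.
Chaining downward from Dev reaches: Yosef, Ben, Vera, Ava, Mina, Bram, Ravi, Ines.
Strictly between Hugo and Dev are those in both lists: Ines — 1 element.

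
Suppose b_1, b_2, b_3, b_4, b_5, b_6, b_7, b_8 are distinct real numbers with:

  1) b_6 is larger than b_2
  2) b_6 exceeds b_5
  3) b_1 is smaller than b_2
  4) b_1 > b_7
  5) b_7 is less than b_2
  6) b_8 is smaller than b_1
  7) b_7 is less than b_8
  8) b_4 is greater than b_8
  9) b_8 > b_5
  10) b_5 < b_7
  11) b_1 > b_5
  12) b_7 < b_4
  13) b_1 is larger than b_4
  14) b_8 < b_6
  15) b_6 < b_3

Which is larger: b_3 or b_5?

Chaining the given relations: b_5 < b_7 < b_8 < b_4 < b_1 < b_2 < b_6 < b_3.
So b_5 < b_3; b_3 is the larger of the two.

b_3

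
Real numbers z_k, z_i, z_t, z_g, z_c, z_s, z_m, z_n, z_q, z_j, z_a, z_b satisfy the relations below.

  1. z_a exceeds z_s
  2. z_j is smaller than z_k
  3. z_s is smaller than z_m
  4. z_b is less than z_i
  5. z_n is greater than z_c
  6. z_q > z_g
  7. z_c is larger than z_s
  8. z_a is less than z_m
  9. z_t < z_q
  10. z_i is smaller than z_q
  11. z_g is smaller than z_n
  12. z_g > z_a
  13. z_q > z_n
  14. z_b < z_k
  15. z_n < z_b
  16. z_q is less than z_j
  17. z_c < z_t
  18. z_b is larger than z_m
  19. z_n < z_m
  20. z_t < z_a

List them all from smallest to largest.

Nothing is placed below z_s, so it is least; from there z_s < z_c; z_c < z_t; z_t < z_a; z_a < z_g; z_g < z_n; z_n < z_m; z_m < z_b; z_b < z_i; z_i < z_q; z_q < z_j; z_j < z_k, each given directly.

z_s < z_c < z_t < z_a < z_g < z_n < z_m < z_b < z_i < z_q < z_j < z_k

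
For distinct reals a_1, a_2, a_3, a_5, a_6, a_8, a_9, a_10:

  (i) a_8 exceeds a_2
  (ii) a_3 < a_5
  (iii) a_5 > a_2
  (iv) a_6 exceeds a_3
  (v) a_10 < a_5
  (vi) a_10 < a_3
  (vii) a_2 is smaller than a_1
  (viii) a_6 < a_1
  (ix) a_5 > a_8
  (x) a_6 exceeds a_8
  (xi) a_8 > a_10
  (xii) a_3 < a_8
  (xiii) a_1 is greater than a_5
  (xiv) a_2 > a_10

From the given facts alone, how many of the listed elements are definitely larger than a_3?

4

Directly above a_3: a_8, a_6, a_5.
One step further: a_1 (4 so far).
Nothing else is reachable above a_3; 4 in all.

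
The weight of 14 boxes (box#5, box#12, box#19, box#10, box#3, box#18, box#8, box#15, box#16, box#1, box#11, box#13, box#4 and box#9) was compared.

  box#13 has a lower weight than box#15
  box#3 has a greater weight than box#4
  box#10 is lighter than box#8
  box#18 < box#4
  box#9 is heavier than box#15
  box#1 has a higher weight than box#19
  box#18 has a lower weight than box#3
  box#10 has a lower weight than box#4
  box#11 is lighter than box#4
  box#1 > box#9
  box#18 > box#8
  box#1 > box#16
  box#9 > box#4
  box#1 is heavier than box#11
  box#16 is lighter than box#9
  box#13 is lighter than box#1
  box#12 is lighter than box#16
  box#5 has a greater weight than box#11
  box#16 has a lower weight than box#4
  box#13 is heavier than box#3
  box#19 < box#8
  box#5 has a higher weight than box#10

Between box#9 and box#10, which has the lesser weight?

box#10 < box#8 and box#8 < box#18 give box#10 < box#18.
Then box#18 < box#4 extends the chain to box#4.
Then box#4 < box#3 extends the chain to box#3.
With box#3 < box#13: box#10 < box#8 < box#18 < box#4 < box#3 < box#13.
Then box#13 < box#15 extends the chain to box#15.
Then box#15 < box#9 extends the chain to box#9.
So box#10 < box#9; box#10 is the lighter of the two.

box#10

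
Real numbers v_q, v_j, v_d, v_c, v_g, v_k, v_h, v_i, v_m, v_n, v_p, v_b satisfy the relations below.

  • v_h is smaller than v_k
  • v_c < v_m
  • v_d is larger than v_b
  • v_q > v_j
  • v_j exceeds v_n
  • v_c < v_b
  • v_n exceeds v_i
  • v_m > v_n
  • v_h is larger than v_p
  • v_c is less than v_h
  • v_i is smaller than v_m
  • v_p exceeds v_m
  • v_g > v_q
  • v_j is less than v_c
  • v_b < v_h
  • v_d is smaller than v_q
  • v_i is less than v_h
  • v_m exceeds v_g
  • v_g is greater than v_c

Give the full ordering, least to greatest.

v_i < v_n < v_j < v_c < v_b < v_d < v_q < v_g < v_m < v_p < v_h < v_k

The consecutive links are each given: v_i < v_n; v_n < v_j; v_j < v_c; v_c < v_b; v_b < v_d; v_d < v_q; v_q < v_g; v_g < v_m; v_m < v_p; v_p < v_h; v_h < v_k.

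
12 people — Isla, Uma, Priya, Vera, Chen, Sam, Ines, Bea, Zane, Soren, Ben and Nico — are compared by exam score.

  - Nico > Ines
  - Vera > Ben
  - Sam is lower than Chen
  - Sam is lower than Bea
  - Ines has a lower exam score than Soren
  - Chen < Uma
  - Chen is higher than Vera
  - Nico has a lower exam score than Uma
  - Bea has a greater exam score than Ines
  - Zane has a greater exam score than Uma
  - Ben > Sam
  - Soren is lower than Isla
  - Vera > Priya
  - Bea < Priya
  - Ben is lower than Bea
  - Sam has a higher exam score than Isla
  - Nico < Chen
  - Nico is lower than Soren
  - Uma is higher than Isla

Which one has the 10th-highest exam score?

Soren

Chaining the given pairs: Ines < Nico < Soren < Isla < Sam < Ben < Bea < Priya < Vera < Chen < Uma < Zane.
Counting 10 from the largest end gives Soren.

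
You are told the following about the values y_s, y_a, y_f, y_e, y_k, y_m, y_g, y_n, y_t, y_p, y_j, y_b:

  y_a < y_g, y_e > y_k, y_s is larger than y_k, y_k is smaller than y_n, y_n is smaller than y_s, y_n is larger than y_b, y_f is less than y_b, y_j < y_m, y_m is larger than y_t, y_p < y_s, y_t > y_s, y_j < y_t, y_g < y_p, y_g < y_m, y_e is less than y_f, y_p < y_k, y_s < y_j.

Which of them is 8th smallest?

y_n

Piecing the relations together gives one ordering: y_a < y_g < y_p < y_k < y_e < y_f < y_b < y_n < y_s < y_j < y_t < y_m.
The 8th smallest is y_n.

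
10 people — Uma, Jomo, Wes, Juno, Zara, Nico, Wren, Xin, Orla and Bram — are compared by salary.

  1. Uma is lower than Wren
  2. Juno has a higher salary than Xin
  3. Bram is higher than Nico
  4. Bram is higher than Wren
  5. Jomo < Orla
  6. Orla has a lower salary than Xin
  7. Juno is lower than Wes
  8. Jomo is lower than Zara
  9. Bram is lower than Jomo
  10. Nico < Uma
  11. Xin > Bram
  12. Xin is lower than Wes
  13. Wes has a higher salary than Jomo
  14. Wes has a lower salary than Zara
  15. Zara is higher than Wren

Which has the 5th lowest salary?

Jomo

The consecutive relations fix a unique order: Nico < Uma < Wren < Bram < Jomo < Orla < Xin < Juno < Wes < Zara.
Counting 5 from the smallest end gives Jomo.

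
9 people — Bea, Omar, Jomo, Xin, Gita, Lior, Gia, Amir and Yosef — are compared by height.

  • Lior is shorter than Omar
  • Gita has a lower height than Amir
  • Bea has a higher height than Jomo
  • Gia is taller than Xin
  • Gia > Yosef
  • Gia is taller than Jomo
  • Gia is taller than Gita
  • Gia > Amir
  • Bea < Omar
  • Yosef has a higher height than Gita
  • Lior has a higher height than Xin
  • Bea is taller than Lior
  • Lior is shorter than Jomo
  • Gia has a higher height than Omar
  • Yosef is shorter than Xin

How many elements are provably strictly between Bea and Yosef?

3

The relations place Yosef below Bea. An element lies strictly between them when it is forced above Yosef and also forced below Bea.
Above Yosef: {Xin, Lior, Jomo, Omar, Gia}. Below Bea: {Gita, Xin, Lior, Jomo}.
Intersection: {Xin, Lior, Jomo} — 3.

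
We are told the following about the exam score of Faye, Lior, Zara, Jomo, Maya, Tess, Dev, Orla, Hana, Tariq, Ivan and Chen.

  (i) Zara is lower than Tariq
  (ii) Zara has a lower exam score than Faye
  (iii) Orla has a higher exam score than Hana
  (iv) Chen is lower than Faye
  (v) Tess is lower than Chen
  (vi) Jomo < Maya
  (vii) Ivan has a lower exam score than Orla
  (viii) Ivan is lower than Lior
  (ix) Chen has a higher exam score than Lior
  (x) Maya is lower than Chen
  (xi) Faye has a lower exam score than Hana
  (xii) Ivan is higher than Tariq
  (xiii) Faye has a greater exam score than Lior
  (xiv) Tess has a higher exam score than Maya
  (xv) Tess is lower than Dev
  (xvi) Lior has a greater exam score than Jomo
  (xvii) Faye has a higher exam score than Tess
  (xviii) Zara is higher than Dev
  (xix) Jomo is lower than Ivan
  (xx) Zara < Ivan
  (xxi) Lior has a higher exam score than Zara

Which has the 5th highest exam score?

The consecutive relations fix a unique order: Jomo < Maya < Tess < Dev < Zara < Tariq < Ivan < Lior < Chen < Faye < Hana < Orla.
Counting 5 from the largest end gives Lior.

Lior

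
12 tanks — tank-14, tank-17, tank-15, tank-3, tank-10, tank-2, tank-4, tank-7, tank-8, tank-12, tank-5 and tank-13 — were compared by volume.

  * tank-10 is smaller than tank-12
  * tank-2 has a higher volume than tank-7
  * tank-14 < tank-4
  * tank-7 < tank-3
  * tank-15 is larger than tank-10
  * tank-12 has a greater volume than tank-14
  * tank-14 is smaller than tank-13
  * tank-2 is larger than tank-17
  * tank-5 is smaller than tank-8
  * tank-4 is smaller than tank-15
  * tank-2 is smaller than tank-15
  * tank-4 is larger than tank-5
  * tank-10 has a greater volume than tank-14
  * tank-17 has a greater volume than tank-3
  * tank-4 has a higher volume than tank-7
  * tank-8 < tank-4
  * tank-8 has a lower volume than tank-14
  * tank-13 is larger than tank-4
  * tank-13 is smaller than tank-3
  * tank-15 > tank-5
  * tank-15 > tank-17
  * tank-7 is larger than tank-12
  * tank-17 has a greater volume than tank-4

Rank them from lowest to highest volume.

Each adjacent pair is fixed by a given relation: tank-5 < tank-8; tank-8 < tank-14; tank-14 < tank-10; tank-10 < tank-12; tank-12 < tank-7; tank-7 < tank-4; tank-4 < tank-13; tank-13 < tank-3; tank-3 < tank-17; tank-17 < tank-2; tank-2 < tank-15. Chaining them end to end gives the full order.

tank-5 < tank-8 < tank-14 < tank-10 < tank-12 < tank-7 < tank-4 < tank-13 < tank-3 < tank-17 < tank-2 < tank-15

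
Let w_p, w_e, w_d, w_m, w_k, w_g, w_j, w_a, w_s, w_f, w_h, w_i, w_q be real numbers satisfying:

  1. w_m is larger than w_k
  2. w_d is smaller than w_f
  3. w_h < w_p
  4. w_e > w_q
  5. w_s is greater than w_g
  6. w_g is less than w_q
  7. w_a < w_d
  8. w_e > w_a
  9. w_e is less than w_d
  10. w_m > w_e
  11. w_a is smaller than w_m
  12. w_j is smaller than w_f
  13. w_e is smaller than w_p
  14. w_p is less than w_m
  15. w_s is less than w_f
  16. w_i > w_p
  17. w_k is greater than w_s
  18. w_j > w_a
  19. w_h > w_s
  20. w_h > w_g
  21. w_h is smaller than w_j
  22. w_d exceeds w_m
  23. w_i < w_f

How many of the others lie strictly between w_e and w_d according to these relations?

2

The relations place w_e below w_d. An element lies strictly between them when it is forced above w_e and also forced below w_d.
Above w_e: {w_p, w_m, w_i, w_f}. Below w_d: {w_g, w_a, w_s, w_q, w_h, w_p, w_k, w_m}.
Intersection: {w_p, w_m} — 2.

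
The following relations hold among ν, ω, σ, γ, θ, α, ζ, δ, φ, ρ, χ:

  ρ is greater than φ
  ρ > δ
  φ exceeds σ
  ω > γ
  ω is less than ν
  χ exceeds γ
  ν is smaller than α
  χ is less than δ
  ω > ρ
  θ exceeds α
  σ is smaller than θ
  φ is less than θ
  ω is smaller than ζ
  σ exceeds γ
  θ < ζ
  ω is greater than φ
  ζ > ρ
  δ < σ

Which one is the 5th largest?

Chaining the given pairs: γ < χ < δ < σ < φ < ρ < ω < ν < α < θ < ζ.
The 5th largest is ω.

ω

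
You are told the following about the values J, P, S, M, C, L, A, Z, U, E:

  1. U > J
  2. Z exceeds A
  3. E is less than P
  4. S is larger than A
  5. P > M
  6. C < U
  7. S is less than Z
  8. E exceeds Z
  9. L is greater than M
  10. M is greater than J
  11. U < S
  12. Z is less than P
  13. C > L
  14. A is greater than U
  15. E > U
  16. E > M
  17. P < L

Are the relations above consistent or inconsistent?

Chaining the given relations yields L < C < U < A < S < Z < E < P, so L < P. But one relation states P < L. These cannot both hold.

inconsistent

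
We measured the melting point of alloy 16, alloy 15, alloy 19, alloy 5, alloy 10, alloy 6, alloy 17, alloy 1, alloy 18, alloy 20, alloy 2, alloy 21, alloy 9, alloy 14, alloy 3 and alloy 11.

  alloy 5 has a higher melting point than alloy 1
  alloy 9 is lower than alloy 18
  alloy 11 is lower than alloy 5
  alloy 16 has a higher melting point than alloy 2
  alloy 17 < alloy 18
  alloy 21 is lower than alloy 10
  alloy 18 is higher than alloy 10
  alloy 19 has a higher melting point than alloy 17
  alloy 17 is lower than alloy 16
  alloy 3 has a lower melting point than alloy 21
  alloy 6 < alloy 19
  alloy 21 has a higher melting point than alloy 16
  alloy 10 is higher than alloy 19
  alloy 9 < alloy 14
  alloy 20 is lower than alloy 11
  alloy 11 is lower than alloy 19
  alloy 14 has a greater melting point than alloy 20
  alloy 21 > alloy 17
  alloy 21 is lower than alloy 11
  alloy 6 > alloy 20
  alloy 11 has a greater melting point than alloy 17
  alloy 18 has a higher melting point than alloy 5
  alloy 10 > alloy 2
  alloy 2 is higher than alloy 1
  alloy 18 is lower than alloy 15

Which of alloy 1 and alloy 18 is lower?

alloy 1 < alloy 2 and alloy 2 < alloy 16 give alloy 1 < alloy 16.
With alloy 16 < alloy 21: alloy 1 < alloy 2 < alloy 16 < alloy 21.
Then alloy 21 < alloy 11 extends the chain to alloy 11.
Then alloy 11 < alloy 19 extends the chain to alloy 19.
With alloy 19 < alloy 10: alloy 1 < alloy 2 < alloy 16 < alloy 21 < alloy 11 < alloy 19 < alloy 10.
Then alloy 10 < alloy 18 extends the chain to alloy 18.
So alloy 1 < alloy 18; alloy 1 is the lower of the two.

alloy 1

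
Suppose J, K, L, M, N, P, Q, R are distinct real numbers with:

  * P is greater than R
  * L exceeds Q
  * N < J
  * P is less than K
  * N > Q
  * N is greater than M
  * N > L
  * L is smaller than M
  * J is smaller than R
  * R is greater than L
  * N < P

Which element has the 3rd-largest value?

R

Piecing the relations together gives one ordering: Q < L < M < N < J < R < P < K.
Counting 3 from the largest end gives R.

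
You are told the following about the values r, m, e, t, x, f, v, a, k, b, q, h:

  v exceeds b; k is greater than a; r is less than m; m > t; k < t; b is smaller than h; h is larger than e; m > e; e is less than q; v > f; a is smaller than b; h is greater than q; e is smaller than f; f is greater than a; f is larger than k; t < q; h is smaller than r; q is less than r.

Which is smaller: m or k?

k < t and t < q give k < q.
Then q < h extends the chain to h.
Then h < r extends the chain to r.
Then r < m extends the chain to m.
So k < m; k is the smaller of the two.

k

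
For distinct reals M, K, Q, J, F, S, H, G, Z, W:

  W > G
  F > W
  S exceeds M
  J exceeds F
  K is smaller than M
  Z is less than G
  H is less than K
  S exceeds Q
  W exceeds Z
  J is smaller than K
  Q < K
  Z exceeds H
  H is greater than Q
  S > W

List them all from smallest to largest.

The consecutive links are each given: Q < H; H < Z; Z < G; G < W; W < F; F < J; J < K; K < M; M < S.

Q < H < Z < G < W < F < J < K < M < S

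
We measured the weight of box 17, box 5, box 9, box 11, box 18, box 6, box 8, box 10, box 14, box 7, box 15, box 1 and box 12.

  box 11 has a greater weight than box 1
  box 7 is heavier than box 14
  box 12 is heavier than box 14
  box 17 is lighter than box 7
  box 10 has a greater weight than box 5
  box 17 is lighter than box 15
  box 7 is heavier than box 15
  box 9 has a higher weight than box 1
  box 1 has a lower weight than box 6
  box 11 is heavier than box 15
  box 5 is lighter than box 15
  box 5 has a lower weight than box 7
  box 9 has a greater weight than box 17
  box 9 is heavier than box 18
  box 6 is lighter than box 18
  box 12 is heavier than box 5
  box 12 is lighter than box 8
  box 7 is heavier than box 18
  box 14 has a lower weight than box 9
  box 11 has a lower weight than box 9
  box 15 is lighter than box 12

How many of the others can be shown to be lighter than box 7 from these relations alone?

7

From box 7 the given relations immediately reach box 17, box 5, box 14, box 15, box 18.
From those, box 6 — 6 in total.
From those, box 1 — 7 in total.
Nothing else is reachable below box 7; 7 in all.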